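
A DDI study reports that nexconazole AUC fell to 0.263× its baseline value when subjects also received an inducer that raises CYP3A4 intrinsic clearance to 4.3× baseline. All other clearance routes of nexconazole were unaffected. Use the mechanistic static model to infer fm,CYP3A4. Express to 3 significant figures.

Let x = fm,CYP3A4. Because AUC ∝ 1/CL, relative clearance rose to 1/0.263 = 3.802.
Setting x·4.3 + (1 − x) = 3.802 and solving: x = (3.802 − 1)/(4.3 − 1) = 0.849.

0.849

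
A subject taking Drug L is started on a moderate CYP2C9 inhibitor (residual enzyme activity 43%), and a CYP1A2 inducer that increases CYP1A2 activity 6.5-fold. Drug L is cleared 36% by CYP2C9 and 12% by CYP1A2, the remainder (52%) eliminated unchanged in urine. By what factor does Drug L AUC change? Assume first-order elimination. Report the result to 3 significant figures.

CYP2C9: 0.36 × 0.43 = 0.1548
CYP1A2: 0.12 × 6.5 = 0.78
Other: 0.52 (unchanged)
CL_new/CL_old = 0.1548 + 0.78 + 0.52 = 1.4548.
Net AUC ratio = 1 / 1.4548 = 0.687.

0.687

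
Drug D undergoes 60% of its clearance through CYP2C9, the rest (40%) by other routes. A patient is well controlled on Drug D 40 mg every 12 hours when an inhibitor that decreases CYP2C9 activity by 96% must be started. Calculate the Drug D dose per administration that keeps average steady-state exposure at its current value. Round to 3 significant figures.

The CYP2C9 pathway (60% of clearance) falls to 0.04× activity: 0.6 × 0.04 = 0.024.
The remaining 40% of clearance is unaffected.
CL_new/CL_old = 0.024 + 0.4 = 0.424.
Exposure is unchanged when dose changes in proportion to clearance. New dose = 40 mg × 0.424 = 17.0 mg.

17.0 mg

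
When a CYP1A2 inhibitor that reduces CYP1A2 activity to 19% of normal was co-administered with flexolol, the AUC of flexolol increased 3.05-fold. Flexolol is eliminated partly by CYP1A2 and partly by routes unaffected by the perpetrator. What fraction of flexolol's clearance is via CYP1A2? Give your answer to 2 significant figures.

CL'/CL = 1 / 3.05 = 0.3279
0.19·fm + (1 − fm) = 0.3279
fm = (0.3279 − 1) / (0.19 − 1) = 0.83

0.83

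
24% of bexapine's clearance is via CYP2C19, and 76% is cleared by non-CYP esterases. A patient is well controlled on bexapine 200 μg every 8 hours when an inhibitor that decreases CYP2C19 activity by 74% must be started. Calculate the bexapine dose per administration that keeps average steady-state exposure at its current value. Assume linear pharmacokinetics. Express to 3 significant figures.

The CYP2C19 pathway (24% of clearance) drops to 0.26× activity: 0.24 × 0.26 = 0.0624.
The remaining 76% of clearance is unaffected.
CL_new/CL_old = 0.0624 + 0.76 = 0.8224.
Exposure is unchanged when dose changes in proportion to clearance. New dose = 200 μg × 0.8224 = 164 μg.

164 μg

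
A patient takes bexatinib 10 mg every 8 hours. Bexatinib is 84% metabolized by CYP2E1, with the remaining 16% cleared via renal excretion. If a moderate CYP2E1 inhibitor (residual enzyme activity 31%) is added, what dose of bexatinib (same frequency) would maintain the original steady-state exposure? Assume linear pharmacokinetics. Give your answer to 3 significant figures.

4.20 mg

The CYP2E1 pathway (84% of clearance) falls to 0.31× activity: 0.84 × 0.31 = 0.2604.
The remaining 16% of clearance is unaffected.
Relative clearance = 0.2604 + 0.16 = 0.4204.
Exposure is unchanged when dose changes in proportion to clearance. New dose = 10 mg × 0.4204 = 4.20 mg.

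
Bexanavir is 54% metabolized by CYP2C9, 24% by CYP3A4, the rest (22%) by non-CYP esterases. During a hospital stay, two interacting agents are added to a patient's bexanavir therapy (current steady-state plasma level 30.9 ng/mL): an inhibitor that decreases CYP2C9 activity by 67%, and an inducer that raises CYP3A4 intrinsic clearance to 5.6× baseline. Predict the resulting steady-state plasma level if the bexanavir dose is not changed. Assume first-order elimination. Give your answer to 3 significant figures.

17.7 ng/mL

The CYP2C9 pathway (54% of clearance) falls to 0.33× activity: 0.54 × 0.33 = 0.1782.
The CYP3A4 pathway (24% of clearance) rises to 5.6× activity: 0.24 × 5.6 = 1.344.
The remaining 22% of clearance is unaffected.
Relative clearance = 0.1782 + 1.344 + 0.22 = 1.7422.
New steady-state plasma level = 30.9 / 1.7422 = 17.7 ng/mL (concentration scales inversely with clearance).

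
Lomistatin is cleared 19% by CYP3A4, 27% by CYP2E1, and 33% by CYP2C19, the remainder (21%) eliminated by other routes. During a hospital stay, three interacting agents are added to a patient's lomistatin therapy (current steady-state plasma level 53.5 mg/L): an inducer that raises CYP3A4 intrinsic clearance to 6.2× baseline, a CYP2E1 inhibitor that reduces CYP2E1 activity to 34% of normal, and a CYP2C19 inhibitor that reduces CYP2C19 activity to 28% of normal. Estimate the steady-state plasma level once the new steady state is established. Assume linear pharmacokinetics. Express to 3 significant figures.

34.0 mg/L

The CYP3A4 pathway (19% of clearance) is boosted to 6.2× activity: 0.19 × 6.2 = 1.178.
The CYP2E1 pathway (27% of clearance) drops to 0.34× activity: 0.27 × 0.34 = 0.0918.
The CYP2C19 pathway (33% of clearance) is reduced to 0.28× activity: 0.33 × 0.28 = 0.0924.
Non-CYP routes (21%) are unchanged.
Relative clearance = 1.178 + 0.0918 + 0.0924 + 0.21 = 1.5722.
Steady-state plasma level ∝ 1/CL: new value = 53.5 / 1.5722 = 34.0 mg/L.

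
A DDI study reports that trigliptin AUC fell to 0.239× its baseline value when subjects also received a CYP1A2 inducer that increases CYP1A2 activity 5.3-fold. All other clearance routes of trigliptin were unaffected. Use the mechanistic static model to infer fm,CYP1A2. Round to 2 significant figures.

0.74

CL'/CL = 1 / 0.239 = 4.184
5.3·fm + (1 − fm) = 4.184
fm = (4.184 − 1) / (5.3 − 1) = 0.74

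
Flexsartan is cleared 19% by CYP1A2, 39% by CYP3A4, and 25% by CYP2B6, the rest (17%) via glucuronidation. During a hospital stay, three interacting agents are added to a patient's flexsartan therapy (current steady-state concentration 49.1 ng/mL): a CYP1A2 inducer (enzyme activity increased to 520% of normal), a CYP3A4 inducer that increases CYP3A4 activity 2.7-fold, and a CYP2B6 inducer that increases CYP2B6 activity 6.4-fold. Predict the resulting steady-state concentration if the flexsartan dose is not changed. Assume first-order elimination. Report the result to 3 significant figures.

12.9 ng/mL

The CYP1A2 pathway (19% of clearance) is boosted to 5.2× activity: 0.19 × 5.2 = 0.988.
The CYP3A4 pathway (39% of clearance) increases to 2.7× activity: 0.39 × 2.7 = 1.053.
The CYP2B6 pathway (25% of clearance) is boosted to 6.4× activity: 0.25 × 6.4 = 1.6.
Non-CYP routes (17%) are unchanged.
CL_new/CL_old = 0.988 + 1.053 + 1.6 + 0.17 = 3.811.
Steady-state concentration ∝ 1/CL: new value = 49.1 / 3.811 = 12.9 ng/mL.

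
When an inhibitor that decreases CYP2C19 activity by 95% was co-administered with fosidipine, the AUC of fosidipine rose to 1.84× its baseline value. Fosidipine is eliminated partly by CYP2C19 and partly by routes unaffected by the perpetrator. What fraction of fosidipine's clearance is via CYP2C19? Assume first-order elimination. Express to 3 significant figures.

Let fm be the CYP2C19 fraction. New clearance relative to baseline = fm × 0.05 + (1 − fm).
AUC ratio = 1 / (new CL fraction), so new CL fraction = 1 / 1.84 = 0.5435.
fm × 0.05 + 1 − fm = 0.5435  ⇒  fm × (0.05 − 1) = −0.4565  ⇒  fm = 0.481.

0.481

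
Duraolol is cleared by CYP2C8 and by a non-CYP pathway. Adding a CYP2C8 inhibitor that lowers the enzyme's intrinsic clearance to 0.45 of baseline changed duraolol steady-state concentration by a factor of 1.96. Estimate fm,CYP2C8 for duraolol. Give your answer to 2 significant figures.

0.89

Write x for the fraction cleared via CYP2C8. The observed steady-state concentration change means clearance fell to 1/1.96 = 0.5102 of baseline.
Only the CYP2C8 route changed, so 0.5102 = x·0.45 + (1 − x), giving x = 0.89.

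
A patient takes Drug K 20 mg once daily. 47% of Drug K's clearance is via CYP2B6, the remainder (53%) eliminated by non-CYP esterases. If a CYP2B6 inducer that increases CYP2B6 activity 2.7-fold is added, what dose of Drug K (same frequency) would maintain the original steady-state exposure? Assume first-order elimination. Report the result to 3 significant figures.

The CYP2B6 pathway (47% of clearance) is boosted to 2.7× activity: 0.47 × 2.7 = 1.269.
Non-CYP routes (53%) are unchanged.
CL_new/CL_old = 1.269 + 0.53 = 1.799.
To maintain the same steady-state level, dose must scale with clearance: new dose = 20 × 1.799 = 36.0 mg.

36.0 mg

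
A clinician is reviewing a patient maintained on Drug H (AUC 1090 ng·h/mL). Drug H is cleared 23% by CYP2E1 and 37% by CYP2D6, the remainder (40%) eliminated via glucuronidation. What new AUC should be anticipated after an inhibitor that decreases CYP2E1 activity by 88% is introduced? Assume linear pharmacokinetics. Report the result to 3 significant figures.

1.37 × 10³ ng·h/mL

The CYP2E1 pathway (23% of clearance) is reduced to 0.12× activity: 0.23 × 0.12 = 0.0276.
CYP2D6 (37%) and the residual 40% are unaffected.
New clearance relative to baseline: 0.0276 + 0.37 + 0.4 = 0.7976.
AUC ∝ 1/CL, so new value = 1090 / 0.7976 = 1.37 × 10³ ng·h/mL.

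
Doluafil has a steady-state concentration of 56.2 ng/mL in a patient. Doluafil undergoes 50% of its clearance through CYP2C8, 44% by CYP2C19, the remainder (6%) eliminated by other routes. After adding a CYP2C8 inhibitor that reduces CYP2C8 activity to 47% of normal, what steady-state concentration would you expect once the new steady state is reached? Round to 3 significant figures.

The CYP2C8 pathway (50% of clearance) falls to 0.47× activity: 0.5 × 0.47 = 0.235.
CYP2C19 (44%) and the residual 6% are unaffected.
New clearance relative to baseline: 0.235 + 0.44 + 0.06 = 0.735.
New steady-state concentration = baseline ÷ relative clearance = 56.2 / 0.735 = 76.5 ng/mL.

76.5 ng/mL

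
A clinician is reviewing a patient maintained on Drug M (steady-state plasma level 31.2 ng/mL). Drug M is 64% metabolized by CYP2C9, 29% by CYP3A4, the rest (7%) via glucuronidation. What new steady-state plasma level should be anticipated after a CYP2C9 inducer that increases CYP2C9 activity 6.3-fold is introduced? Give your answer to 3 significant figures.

The CYP2C9 pathway (64% of clearance) is boosted to 6.3× activity: 0.64 × 6.3 = 4.032.
CYP3A4 (29%) and the residual 7% are unaffected.
CL_new/CL_old = 4.032 + 0.29 + 0.07 = 4.392.
With dosing unchanged, steady-state plasma level scales as 1/CL: 31.2 / 4.392 = 7.10 ng/mL.

7.10 ng/mL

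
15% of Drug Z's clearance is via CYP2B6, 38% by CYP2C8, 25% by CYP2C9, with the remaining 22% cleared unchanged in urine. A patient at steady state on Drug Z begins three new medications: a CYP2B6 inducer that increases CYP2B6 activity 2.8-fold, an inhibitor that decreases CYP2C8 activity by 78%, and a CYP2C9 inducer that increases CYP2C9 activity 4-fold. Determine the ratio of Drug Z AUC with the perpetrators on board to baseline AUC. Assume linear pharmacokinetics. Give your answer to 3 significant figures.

The CYP2B6 pathway (15% of clearance) rises to 2.8× activity: 0.15 × 2.8 = 0.42.
The CYP2C8 pathway (38% of clearance) drops to 0.22× activity: 0.38 × 0.22 = 0.0836.
The CYP2C9 pathway (25% of clearance) increases to 4× activity: 0.25 × 4 = 1.
The remaining 22% of clearance is unaffected.
Relative clearance = 0.42 + 0.0836 + 1 + 0.22 = 1.7236.
AUC ∝ 1/CL: fold-change = 1 / 1.7236 = 0.580.

0.580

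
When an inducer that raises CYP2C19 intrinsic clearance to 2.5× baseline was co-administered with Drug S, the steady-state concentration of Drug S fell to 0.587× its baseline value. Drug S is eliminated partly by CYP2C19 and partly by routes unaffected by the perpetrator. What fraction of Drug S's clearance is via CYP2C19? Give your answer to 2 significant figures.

0.47

CL'/CL = 1 / 0.587 = 1.704
2.5·fm + (1 − fm) = 1.704
fm = (1.704 − 1) / (2.5 − 1) = 0.47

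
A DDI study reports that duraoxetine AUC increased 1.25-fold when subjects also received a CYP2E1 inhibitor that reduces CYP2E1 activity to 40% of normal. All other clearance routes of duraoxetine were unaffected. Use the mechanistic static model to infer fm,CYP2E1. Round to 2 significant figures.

Call the CYP2E1 fraction fm. After the interaction, CL_new/CL_old = fm × 0.4 + (1 − fm).
AUC ratio = 1 / (new CL fraction), so new CL fraction = 1 / 1.25 = 0.8.
fm × 0.4 + 1 − fm = 0.8  ⇒  fm × (0.4 − 1) = −0.2  ⇒  fm = 0.33.

0.33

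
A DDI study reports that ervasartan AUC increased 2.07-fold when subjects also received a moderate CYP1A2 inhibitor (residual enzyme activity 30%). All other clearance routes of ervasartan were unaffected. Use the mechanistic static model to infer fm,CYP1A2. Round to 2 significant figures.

Write x for the fraction cleared via CYP1A2. The observed AUC change means clearance fell to 1/2.07 = 0.4831 of baseline.
Setting x·0.3 + (1 − x) = 0.4831 and solving: x = (0.4831 − 1)/(0.3 − 1) = 0.74.

0.74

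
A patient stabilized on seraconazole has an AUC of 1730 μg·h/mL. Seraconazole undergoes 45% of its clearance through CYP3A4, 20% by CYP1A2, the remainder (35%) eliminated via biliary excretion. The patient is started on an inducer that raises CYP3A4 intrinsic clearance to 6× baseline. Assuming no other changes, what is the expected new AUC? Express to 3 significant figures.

532 μg·h/mL

The CYP3A4 pathway (45% of clearance) rises to 6× activity: 0.45 × 6 = 2.7.
CYP1A2 (20%) and the residual 35% are unaffected.
Relative clearance = 2.7 + 0.2 + 0.35 = 3.25.
New AUC = baseline ÷ relative clearance = 1730 / 3.25 = 532 μg·h/mL.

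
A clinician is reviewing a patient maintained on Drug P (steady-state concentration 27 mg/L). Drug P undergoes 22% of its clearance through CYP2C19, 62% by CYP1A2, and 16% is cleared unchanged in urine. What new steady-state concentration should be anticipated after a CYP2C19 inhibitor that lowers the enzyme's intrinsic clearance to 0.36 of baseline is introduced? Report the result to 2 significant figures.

31 mg/L

The CYP2C19 pathway (22% of clearance) is reduced to 0.36× activity: 0.22 × 0.36 = 0.0792.
CYP1A2 (62%) and the residual 16% are unaffected.
CL_new/CL_old = 0.0792 + 0.62 + 0.16 = 0.8592.
New steady-state concentration = baseline ÷ relative clearance = 27 / 0.8592 = 31 mg/L.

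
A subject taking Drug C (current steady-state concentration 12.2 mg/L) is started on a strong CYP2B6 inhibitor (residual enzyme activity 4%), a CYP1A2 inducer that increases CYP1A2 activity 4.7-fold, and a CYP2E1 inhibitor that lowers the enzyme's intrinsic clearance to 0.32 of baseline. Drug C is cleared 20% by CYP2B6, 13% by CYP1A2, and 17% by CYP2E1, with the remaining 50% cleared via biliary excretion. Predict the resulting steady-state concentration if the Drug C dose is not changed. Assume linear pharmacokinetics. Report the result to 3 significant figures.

The CYP2B6 pathway (20% of clearance) falls to 0.04× activity: 0.2 × 0.04 = 0.008.
The CYP1A2 pathway (13% of clearance) is boosted to 4.7× activity: 0.13 × 4.7 = 0.611.
The CYP2E1 pathway (17% of clearance) is reduced to 0.32× activity: 0.17 × 0.32 = 0.0544.
The remaining 50% of clearance is unaffected.
Relative clearance = 0.008 + 0.611 + 0.0544 + 0.5 = 1.1734.
New steady-state concentration = 12.2 / 1.1734 = 10.4 mg/L (concentration scales inversely with clearance).

10.4 mg/L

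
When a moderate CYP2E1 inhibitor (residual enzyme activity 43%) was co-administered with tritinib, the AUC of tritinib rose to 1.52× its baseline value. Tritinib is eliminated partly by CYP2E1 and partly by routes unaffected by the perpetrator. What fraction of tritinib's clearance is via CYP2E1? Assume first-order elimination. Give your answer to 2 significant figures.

0.60

Let fm be the CYP2E1 fraction. New clearance relative to baseline = fm × 0.43 + (1 − fm).
AUC ratio = 1 / (new CL fraction), so new CL fraction = 1 / 1.52 = 0.6579.
fm × 0.43 + 1 − fm = 0.6579  ⇒  fm × (0.43 − 1) = −0.3421  ⇒  fm = 0.60.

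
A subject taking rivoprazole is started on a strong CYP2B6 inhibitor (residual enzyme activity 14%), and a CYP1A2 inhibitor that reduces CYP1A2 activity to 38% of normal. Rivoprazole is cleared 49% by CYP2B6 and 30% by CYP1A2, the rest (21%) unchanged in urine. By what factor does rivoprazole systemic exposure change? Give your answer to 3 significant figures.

2.55

CYP2B6: 0.49 × 0.14 = 0.0686
CYP1A2: 0.3 × 0.38 = 0.114
Other: 0.21 (unchanged)
Relative clearance = 0.0686 + 0.114 + 0.21 = 0.3926.
Because systemic exposure varies inversely with clearance, the combined effect is 1 / 0.3926 = 2.55.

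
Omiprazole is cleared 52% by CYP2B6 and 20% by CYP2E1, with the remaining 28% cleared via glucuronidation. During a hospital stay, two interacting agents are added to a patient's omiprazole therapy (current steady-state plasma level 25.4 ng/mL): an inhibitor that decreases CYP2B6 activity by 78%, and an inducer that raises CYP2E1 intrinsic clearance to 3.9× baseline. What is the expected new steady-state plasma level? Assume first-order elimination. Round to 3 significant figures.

21.6 ng/mL

CYP2B6: 0.52 × 0.22 = 0.1144
CYP2E1: 0.2 × 3.9 = 0.78
Other: 0.28 (unchanged)
New clearance relative to baseline: 0.1144 + 0.78 + 0.28 = 1.1744.
Dividing the baseline by the relative clearance: 25.4 / 1.1744 = 21.6 ng/mL.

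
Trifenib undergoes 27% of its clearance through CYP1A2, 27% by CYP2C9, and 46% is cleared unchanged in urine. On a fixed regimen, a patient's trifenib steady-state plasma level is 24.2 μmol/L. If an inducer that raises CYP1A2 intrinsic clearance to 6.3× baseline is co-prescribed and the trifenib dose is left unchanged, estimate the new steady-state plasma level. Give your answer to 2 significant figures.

The CYP1A2 pathway (27% of clearance) increases to 6.3× activity: 0.27 × 6.3 = 1.701.
CYP2C9 (27%) and the residual 46% are unaffected.
Relative clearance = 1.701 + 0.27 + 0.46 = 2.431.
Steady-state plasma level ∝ 1/CL, so new value = 24.2 / 2.431 = 10 μmol/L.

10 μmol/L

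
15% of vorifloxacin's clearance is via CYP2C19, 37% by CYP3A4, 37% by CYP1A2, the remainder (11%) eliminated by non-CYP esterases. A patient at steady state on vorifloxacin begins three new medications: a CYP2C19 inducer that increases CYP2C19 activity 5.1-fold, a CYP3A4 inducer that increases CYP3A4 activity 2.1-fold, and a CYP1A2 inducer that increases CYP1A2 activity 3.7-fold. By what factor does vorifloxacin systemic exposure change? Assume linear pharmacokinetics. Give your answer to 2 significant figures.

The CYP2C19 pathway (15% of clearance) is boosted to 5.1× activity: 0.15 × 5.1 = 0.765.
The CYP3A4 pathway (37% of clearance) increases to 2.1× activity: 0.37 × 2.1 = 0.777.
The CYP1A2 pathway (37% of clearance) is boosted to 3.7× activity: 0.37 × 3.7 = 1.369.
The remaining 11% of clearance is unaffected.
CL_new/CL_old = 0.765 + 0.777 + 1.369 + 0.11 = 3.021.
Because systemic exposure varies inversely with clearance, the combined effect is 1 / 3.021 = 0.33.

0.33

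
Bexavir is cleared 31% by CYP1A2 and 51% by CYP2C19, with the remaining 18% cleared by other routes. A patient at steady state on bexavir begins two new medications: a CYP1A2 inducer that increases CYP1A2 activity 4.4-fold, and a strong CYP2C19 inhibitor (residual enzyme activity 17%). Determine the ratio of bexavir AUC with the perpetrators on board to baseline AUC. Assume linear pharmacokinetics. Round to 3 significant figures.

0.613

The CYP1A2 pathway (31% of clearance) increases to 4.4× activity: 0.31 × 4.4 = 1.364.
The CYP2C19 pathway (51% of clearance) is reduced to 0.17× activity: 0.51 × 0.17 = 0.0867.
Non-CYP routes (18%) are unchanged.
Relative clearance = 1.364 + 0.0867 + 0.18 = 1.6307.
AUC ∝ 1/CL: fold-change = 1 / 1.6307 = 0.613.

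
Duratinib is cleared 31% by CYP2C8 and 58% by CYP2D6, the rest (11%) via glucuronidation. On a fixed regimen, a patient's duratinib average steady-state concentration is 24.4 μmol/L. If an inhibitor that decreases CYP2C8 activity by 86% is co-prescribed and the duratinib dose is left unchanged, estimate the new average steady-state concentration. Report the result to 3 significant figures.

33.3 μmol/L

CYP2C8: 0.31 × 0.14 = 0.0434
CYP2D6: 0.58 (unchanged)
Other: 0.11 (unchanged)
New clearance relative to baseline: 0.0434 + 0.58 + 0.11 = 0.7334.
With dosing unchanged, average steady-state concentration scales as 1/CL: 24.4 / 0.7334 = 33.3 μmol/L.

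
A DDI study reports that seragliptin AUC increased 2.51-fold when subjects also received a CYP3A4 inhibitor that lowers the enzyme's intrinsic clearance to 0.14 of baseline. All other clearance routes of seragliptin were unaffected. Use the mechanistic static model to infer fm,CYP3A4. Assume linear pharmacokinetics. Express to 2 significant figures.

CL'/CL = 1 / 2.51 = 0.3984
0.14·fm + (1 − fm) = 0.3984
fm = (0.3984 − 1) / (0.14 − 1) = 0.70

0.70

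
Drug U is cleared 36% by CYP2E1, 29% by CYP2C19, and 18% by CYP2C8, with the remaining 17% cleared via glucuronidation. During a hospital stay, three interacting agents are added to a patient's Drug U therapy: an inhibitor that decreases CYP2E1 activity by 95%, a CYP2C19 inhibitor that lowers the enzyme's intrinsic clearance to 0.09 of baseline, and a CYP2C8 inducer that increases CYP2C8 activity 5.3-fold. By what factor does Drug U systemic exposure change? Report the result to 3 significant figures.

The CYP2E1 pathway (36% of clearance) drops to 0.05× activity: 0.36 × 0.05 = 0.018.
The CYP2C19 pathway (29% of clearance) is reduced to 0.09× activity: 0.29 × 0.09 = 0.0261.
The CYP2C8 pathway (18% of clearance) is boosted to 5.3× activity: 0.18 × 5.3 = 0.954.
The remaining 17% of clearance is unaffected.
New clearance relative to baseline: 0.018 + 0.0261 + 0.954 + 0.17 = 1.1681.
Systemic exposure ∝ 1/CL: fold-change = 1 / 1.1681 = 0.856.

0.856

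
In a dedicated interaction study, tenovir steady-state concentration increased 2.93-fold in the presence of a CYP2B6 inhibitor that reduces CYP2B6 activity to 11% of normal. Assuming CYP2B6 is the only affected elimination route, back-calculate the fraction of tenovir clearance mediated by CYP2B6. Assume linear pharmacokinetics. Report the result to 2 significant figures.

0.74

CL'/CL = 1 / 2.93 = 0.3413
0.11·fm + (1 − fm) = 0.3413
fm = (0.3413 − 1) / (0.11 − 1) = 0.74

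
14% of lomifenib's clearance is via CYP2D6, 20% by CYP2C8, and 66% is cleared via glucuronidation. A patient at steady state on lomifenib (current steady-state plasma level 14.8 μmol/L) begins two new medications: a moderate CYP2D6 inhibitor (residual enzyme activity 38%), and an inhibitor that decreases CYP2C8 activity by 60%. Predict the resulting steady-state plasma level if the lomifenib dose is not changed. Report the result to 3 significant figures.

The CYP2D6 pathway (14% of clearance) drops to 0.38× activity: 0.14 × 0.38 = 0.0532.
The CYP2C8 pathway (20% of clearance) drops to 0.4× activity: 0.2 × 0.4 = 0.08.
Non-CYP routes (66%) are unchanged.
New clearance relative to baseline: 0.0532 + 0.08 + 0.66 = 0.7932.
New steady-state plasma level = 14.8 / 0.7932 = 18.7 μmol/L (concentration scales inversely with clearance).

18.7 μmol/L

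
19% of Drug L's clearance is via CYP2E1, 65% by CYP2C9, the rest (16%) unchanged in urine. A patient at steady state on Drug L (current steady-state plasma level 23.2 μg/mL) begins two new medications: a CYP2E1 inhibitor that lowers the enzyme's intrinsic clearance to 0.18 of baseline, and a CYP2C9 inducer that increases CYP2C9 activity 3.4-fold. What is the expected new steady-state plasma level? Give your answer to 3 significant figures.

9.65 μg/mL

The CYP2E1 pathway (19% of clearance) falls to 0.18× activity: 0.19 × 0.18 = 0.0342.
The CYP2C9 pathway (65% of clearance) is boosted to 3.4× activity: 0.65 × 3.4 = 2.21.
The remaining 16% of clearance is unaffected.
Relative clearance = 0.0342 + 2.21 + 0.16 = 2.4042.
Dividing the baseline by the relative clearance: 23.2 / 2.4042 = 9.65 μg/mL.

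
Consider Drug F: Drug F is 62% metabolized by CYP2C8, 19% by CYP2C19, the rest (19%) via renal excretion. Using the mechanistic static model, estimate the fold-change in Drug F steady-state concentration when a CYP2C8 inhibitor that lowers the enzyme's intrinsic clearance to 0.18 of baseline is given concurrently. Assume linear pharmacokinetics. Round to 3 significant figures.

The CYP2C8 pathway (62% of clearance) falls to 0.18× activity: 0.62 × 0.18 = 0.1116.
CYP2C19 (19%) and the residual 19% are unaffected.
CL_new/CL_old = 0.1116 + 0.19 + 0.19 = 0.4916.
Steady-state concentration is inversely proportional to clearance, so the fold-change is 1 / 0.4916 = 2.03.

2.03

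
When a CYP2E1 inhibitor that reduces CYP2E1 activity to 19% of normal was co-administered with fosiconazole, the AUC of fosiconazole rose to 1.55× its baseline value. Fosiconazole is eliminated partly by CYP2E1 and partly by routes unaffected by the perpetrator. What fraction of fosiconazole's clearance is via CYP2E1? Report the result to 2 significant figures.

0.44

CL'/CL = 1 / 1.55 = 0.6452
0.19·fm + (1 − fm) = 0.6452
fm = (0.6452 − 1) / (0.19 − 1) = 0.44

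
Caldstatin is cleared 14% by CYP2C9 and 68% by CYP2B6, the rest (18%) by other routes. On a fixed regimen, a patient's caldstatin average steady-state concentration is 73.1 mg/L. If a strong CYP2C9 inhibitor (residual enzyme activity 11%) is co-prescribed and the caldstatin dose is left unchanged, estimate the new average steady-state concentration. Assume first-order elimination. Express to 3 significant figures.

CYP2C9: 0.14 × 0.11 = 0.0154
CYP2B6: 0.68 (unchanged)
Other: 0.18 (unchanged)
New clearance relative to baseline: 0.0154 + 0.68 + 0.18 = 0.8754.
New average steady-state concentration = baseline ÷ relative clearance = 73.1 / 0.8754 = 83.5 mg/L.

83.5 mg/L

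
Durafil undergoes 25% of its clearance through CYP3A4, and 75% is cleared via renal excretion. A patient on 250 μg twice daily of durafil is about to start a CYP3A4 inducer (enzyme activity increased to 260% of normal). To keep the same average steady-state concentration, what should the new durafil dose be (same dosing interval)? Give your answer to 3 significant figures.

CYP3A4: 0.25 × 2.6 = 0.65
Other: 0.75 (unchanged)
Relative clearance = 0.65 + 0.75 = 1.4.
Exposure is unchanged when dose changes in proportion to clearance. New dose = 250 μg × 1.4 = 350 μg.

350 μg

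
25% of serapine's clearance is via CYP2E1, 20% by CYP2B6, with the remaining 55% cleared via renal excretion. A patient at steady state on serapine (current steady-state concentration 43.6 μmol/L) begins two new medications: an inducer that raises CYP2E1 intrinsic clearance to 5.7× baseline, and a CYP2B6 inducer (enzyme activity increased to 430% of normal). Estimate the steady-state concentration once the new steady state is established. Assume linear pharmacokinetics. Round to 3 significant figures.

CYP2E1: 0.25 × 5.7 = 1.425
CYP2B6: 0.2 × 4.3 = 0.86
Other: 0.55 (unchanged)
New clearance relative to baseline: 1.425 + 0.86 + 0.55 = 2.835.
Dividing the baseline by the relative clearance: 43.6 / 2.835 = 15.4 μmol/L.

15.4 μmol/L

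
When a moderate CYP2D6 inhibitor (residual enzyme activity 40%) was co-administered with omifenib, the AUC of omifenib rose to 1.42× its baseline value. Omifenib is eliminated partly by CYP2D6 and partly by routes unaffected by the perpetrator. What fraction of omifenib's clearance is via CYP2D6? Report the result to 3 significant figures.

Let x = fm,CYP2D6. Because AUC ∝ 1/CL, relative clearance fell to 1/1.42 = 0.7042.
Setting x·0.4 + (1 − x) = 0.7042 and solving: x = (0.7042 − 1)/(0.4 − 1) = 0.493.

0.493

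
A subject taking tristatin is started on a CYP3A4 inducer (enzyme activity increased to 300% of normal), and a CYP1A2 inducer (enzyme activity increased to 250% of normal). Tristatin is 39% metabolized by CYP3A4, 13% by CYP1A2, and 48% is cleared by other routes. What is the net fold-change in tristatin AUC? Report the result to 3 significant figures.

The CYP3A4 pathway (39% of clearance) rises to 3× activity: 0.39 × 3 = 1.17.
The CYP1A2 pathway (13% of clearance) increases to 2.5× activity: 0.13 × 2.5 = 0.325.
Non-CYP routes (48%) are unchanged.
CL_new/CL_old = 1.17 + 0.325 + 0.48 = 1.975.
Net AUC ratio = 1 / 1.975 = 0.506.

0.506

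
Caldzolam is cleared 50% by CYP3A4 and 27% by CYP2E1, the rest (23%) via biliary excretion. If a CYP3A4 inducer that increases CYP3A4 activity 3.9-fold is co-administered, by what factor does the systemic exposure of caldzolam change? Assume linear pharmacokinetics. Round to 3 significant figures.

The CYP3A4 pathway (50% of clearance) rises to 3.9× activity: 0.5 × 3.9 = 1.95.
CYP2E1 (27%) and the residual 23% are unaffected.
New clearance relative to baseline: 1.95 + 0.27 + 0.23 = 2.45.
Systemic exposure ratio = CL_old/CL_new = 1 / 2.45 = 0.408.

0.408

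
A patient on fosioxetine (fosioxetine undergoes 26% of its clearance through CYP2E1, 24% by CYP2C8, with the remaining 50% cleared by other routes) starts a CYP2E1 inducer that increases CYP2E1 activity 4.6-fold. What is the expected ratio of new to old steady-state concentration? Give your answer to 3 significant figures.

The CYP2E1 pathway (26% of clearance) rises to 4.6× activity: 0.26 × 4.6 = 1.196.
CYP2C8 (24%) and the residual 50% are unaffected.
Relative clearance = 1.196 + 0.24 + 0.5 = 1.936.
Steady-state concentration is inversely proportional to clearance, so the fold-change is 1 / 1.936 = 0.517.

0.517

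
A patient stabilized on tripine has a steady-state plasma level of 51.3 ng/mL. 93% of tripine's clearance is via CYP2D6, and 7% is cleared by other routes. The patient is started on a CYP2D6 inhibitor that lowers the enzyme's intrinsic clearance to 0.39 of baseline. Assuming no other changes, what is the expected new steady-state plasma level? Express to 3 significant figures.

119 ng/mL

CYP2D6: 0.93 × 0.39 = 0.3627
Other: 0.07 (unchanged)
CL_new/CL_old = 0.3627 + 0.07 = 0.4327.
New steady-state plasma level = baseline ÷ relative clearance = 51.3 / 0.4327 = 119 ng/mL.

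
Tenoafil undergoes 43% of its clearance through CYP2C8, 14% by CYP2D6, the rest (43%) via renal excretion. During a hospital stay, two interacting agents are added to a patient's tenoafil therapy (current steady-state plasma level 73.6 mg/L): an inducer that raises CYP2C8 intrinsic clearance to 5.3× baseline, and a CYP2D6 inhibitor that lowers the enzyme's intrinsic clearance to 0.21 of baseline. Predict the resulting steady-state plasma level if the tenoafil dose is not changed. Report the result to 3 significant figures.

CYP2C8: 0.43 × 5.3 = 2.279
CYP2D6: 0.14 × 0.21 = 0.0294
Other: 0.43 (unchanged)
New clearance relative to baseline: 2.279 + 0.0294 + 0.43 = 2.7384.
Dividing the baseline by the relative clearance: 73.6 / 2.7384 = 26.9 mg/L.

26.9 mg/L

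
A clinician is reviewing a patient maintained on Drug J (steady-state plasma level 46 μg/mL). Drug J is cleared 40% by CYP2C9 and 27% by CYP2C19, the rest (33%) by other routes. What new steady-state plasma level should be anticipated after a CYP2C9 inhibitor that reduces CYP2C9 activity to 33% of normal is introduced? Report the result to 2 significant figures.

The CYP2C9 pathway (40% of clearance) drops to 0.33× activity: 0.4 × 0.33 = 0.132.
CYP2C19 (27%) and the residual 33% are unaffected.
New clearance relative to baseline: 0.132 + 0.27 + 0.33 = 0.732.
New steady-state plasma level = baseline ÷ relative clearance = 46 / 0.732 = 63 μg/mL.

63 μg/mL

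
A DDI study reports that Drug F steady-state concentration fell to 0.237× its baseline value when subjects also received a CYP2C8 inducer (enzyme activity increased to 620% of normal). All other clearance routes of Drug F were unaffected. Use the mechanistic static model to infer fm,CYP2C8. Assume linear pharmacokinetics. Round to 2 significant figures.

0.62

CL'/CL = 1 / 0.237 = 4.219
6.2·fm + (1 − fm) = 4.219
fm = (4.219 − 1) / (6.2 − 1) = 0.62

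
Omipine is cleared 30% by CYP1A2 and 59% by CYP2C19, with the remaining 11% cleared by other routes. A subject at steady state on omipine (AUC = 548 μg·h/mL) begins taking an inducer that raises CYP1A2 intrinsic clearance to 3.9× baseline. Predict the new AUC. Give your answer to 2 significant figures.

The CYP1A2 pathway (30% of clearance) increases to 3.9× activity: 0.3 × 3.9 = 1.17.
CYP2C19 (59%) and the residual 11% are unaffected.
Relative clearance = 1.17 + 0.59 + 0.11 = 1.87.
With dosing unchanged, AUC scales as 1/CL: 548 / 1.87 = 2.9 × 10² μg·h/mL.

2.9 × 10² μg·h/mL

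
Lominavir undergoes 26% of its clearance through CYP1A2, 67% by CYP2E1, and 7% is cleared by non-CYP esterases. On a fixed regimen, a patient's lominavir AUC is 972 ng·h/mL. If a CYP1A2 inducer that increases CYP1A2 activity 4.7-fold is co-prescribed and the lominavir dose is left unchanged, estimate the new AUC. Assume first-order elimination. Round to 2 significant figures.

CYP1A2: 0.26 × 4.7 = 1.222
CYP2E1: 0.67 (unchanged)
Other: 0.07 (unchanged)
CL_new/CL_old = 1.222 + 0.67 + 0.07 = 1.962.
With dosing unchanged, AUC scales as 1/CL: 972 / 1.962 = 5.0 × 10² ng·h/mL.

5.0 × 10² ng·h/mL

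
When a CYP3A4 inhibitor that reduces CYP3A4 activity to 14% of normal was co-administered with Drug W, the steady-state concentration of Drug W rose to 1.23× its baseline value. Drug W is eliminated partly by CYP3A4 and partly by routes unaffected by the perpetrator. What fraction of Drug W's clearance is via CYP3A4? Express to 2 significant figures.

0.22

CL'/CL = 1 / 1.23 = 0.813
0.14·fm + (1 − fm) = 0.813
fm = (0.813 − 1) / (0.14 − 1) = 0.22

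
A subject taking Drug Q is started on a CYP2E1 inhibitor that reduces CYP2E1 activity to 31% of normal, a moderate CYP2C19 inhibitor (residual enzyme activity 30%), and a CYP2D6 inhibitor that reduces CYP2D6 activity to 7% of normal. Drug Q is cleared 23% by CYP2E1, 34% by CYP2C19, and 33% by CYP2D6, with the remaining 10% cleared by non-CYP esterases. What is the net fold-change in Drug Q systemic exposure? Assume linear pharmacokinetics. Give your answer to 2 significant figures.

3.4

CYP2E1: 0.23 × 0.31 = 0.0713
CYP2C19: 0.34 × 0.3 = 0.102
CYP2D6: 0.33 × 0.07 = 0.0231
Other: 0.1 (unchanged)
CL_new/CL_old = 0.0713 + 0.102 + 0.0231 + 0.1 = 0.2964.
Because systemic exposure varies inversely with clearance, the combined effect is 1 / 0.2964 = 3.4.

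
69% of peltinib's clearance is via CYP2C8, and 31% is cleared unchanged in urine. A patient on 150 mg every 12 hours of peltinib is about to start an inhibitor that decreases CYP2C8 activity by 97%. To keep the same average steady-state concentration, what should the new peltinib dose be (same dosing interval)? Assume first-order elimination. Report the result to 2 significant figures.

The CYP2C8 pathway (69% of clearance) is reduced to 0.03× activity: 0.69 × 0.03 = 0.0207.
The remaining 31% of clearance is unaffected.
CL_new/CL_old = 0.0207 + 0.31 = 0.3307.
Exposure is unchanged when dose changes in proportion to clearance. New dose = 150 mg × 0.3307 = 50 mg.

50 mg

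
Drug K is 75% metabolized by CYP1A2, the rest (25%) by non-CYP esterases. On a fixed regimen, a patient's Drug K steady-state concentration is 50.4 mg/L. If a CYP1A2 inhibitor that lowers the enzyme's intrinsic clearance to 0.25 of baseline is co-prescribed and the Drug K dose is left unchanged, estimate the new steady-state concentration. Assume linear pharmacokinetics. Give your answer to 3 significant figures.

CYP1A2: 0.75 × 0.25 = 0.1875
Other: 0.25 (unchanged)
CL_new/CL_old = 0.1875 + 0.25 = 0.4375.
New steady-state concentration = baseline ÷ relative clearance = 50.4 / 0.4375 = 115 mg/L.

115 mg/L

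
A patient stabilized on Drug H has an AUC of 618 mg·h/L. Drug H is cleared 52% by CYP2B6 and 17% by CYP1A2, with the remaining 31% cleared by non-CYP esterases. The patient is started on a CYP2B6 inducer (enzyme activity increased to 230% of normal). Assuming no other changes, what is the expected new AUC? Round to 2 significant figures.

The CYP2B6 pathway (52% of clearance) rises to 2.3× activity: 0.52 × 2.3 = 1.196.
CYP1A2 (17%) and the residual 31% are unaffected.
New clearance relative to baseline: 1.196 + 0.17 + 0.31 = 1.676.
New AUC = baseline ÷ relative clearance = 618 / 1.676 = 3.7 × 10² mg·h/L.

3.7 × 10² mg·h/L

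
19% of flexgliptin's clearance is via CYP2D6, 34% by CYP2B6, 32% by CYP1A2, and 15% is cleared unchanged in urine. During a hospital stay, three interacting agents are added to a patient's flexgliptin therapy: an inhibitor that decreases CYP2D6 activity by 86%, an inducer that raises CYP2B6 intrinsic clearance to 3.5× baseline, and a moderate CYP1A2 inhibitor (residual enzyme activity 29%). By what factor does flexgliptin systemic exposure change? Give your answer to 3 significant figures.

CYP2D6: 0.19 × 0.14 = 0.0266
CYP2B6: 0.34 × 3.5 = 1.19
CYP1A2: 0.32 × 0.29 = 0.0928
Other: 0.15 (unchanged)
CL_new/CL_old = 0.0266 + 1.19 + 0.0928 + 0.15 = 1.4594.
Because systemic exposure varies inversely with clearance, the combined effect is 1 / 1.4594 = 0.685.

0.685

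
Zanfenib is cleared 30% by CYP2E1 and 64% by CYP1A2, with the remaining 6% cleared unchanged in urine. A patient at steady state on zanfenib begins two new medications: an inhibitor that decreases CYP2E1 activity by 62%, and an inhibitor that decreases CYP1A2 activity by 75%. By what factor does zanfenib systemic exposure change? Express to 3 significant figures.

The CYP2E1 pathway (30% of clearance) drops to 0.38× activity: 0.3 × 0.38 = 0.114.
The CYP1A2 pathway (64% of clearance) falls to 0.25× activity: 0.64 × 0.25 = 0.16.
Non-CYP routes (6%) are unchanged.
Relative clearance = 0.114 + 0.16 + 0.06 = 0.334.
Because systemic exposure varies inversely with clearance, the combined effect is 1 / 0.334 = 2.99.

2.99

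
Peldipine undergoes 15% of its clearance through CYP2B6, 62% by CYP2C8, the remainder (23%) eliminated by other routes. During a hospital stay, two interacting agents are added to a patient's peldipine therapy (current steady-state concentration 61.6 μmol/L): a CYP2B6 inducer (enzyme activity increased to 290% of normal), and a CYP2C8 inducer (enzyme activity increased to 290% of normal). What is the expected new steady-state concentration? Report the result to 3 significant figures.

25.0 μmol/L

The CYP2B6 pathway (15% of clearance) increases to 2.9× activity: 0.15 × 2.9 = 0.435.
The CYP2C8 pathway (62% of clearance) is boosted to 2.9× activity: 0.62 × 2.9 = 1.798.
Non-CYP routes (23%) are unchanged.
Relative clearance = 0.435 + 1.798 + 0.23 = 2.463.
New steady-state concentration = 61.6 / 2.463 = 25.0 μmol/L (concentration scales inversely with clearance).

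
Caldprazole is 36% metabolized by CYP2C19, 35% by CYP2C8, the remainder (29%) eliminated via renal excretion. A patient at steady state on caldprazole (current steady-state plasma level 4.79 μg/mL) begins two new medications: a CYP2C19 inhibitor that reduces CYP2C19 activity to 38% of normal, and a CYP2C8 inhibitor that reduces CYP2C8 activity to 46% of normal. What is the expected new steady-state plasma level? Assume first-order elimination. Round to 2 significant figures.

8.1 μg/mL

The CYP2C19 pathway (36% of clearance) falls to 0.38× activity: 0.36 × 0.38 = 0.1368.
The CYP2C8 pathway (35% of clearance) falls to 0.46× activity: 0.35 × 0.46 = 0.161.
The remaining 29% of clearance is unaffected.
New clearance relative to baseline: 0.1368 + 0.161 + 0.29 = 0.5878.
Steady-state plasma level ∝ 1/CL: new value = 4.79 / 0.5878 = 8.1 μg/mL.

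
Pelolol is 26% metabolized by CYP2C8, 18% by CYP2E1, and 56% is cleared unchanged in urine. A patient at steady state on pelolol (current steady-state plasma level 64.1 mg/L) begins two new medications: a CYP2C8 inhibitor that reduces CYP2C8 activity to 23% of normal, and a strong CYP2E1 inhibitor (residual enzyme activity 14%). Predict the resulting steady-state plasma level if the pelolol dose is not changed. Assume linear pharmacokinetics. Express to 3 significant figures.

99.4 mg/L

The CYP2C8 pathway (26% of clearance) drops to 0.23× activity: 0.26 × 0.23 = 0.0598.
The CYP2E1 pathway (18% of clearance) is reduced to 0.14× activity: 0.18 × 0.14 = 0.0252.
Non-CYP routes (56%) are unchanged.
New clearance relative to baseline: 0.0598 + 0.0252 + 0.56 = 0.645.
New steady-state plasma level = 64.1 / 0.645 = 99.4 mg/L (concentration scales inversely with clearance).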